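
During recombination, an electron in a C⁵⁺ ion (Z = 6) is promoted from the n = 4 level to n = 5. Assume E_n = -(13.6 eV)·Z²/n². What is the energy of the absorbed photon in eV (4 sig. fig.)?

The Bohr energies scale as Z², so for Z = 6: E_n = −489.6/n² eV.
E_5 = −489.6/25 = −19.58 eV and E_4 = −489.6/16 = −30.60 eV.
The photon energy is |E_5 − E_4| = 11.02 eV.

11.02 eV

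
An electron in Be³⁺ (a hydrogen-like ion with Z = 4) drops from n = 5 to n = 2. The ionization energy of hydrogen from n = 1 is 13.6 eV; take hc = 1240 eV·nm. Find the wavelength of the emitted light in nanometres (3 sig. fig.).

For Z = 4 the level energies scale as Z², so the effective Rydberg energy is 13.6 × 16 = 217.6 eV.
ΔE = 217.6 × (1/2² − 1/5²) = 217.6 × 0.2100 = 45.70 eV.
λ = hc/ΔE = 1240 / 45.70 = 27.1 nm.

27.1 nm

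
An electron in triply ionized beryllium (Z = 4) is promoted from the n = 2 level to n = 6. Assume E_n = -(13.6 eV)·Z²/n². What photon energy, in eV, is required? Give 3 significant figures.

48.4 eV

The Bohr energies scale as Z², so for Z = 4: E_n = −217.6/n² eV.
E_6 = −217.6/36 = −6.044 eV and E_2 = −217.6/4 = −54.40 eV.
The photon energy is |E_6 − E_2| = 48.4 eV.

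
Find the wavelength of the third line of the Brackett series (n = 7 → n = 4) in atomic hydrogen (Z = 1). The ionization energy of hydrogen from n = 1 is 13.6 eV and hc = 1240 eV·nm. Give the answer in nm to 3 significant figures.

2170 nm

The Brackett series terminates on n_f = 4; the third line has n_i = 4+3 = 7.
ΔE = 13.60 × (1/4² − 1/7²) = 0.5724 eV.
λ = 1240 / 0.5724 = 2170 nm.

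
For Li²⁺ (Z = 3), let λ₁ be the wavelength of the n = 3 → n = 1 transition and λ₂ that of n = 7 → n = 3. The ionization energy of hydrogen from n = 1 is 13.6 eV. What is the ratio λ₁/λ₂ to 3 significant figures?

λ ∝ 1/ΔE ∝ 1/(1/n_f² − 1/n_i²), and the Z² and hc factors cancel in the ratio.
λ₁/λ₂ = (1/3² − 1/7²)/(1/1² − 1/3²) = 0.09070/0.8889 = 0.102.

0.102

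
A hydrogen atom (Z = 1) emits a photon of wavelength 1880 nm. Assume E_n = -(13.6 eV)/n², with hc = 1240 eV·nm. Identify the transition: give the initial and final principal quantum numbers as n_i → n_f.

The photon energy is ΔE = hc/λ = 1240 / 1880 = 0.6596 eV.
With Z = 1, ΔE = 13.60 × (1/n_f² − 1/n_i²), so 1/n_f² − 1/n_i² = 0.04850.
Trying n_f = 3 gives 1/n_i² = 0.06261, i.e. n_i ≈ 4; this pair matches.

n_i = 4, n_f = 3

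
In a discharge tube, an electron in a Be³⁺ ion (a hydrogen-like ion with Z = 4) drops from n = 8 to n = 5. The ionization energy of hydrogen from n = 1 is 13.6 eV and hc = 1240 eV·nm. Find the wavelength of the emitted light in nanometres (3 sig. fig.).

For Z = 4 the level energies scale as Z², so the effective Rydberg energy is 13.6 × 16 = 217.6 eV.
ΔE = 217.6 × (1/5² − 1/8²) = 217.6 × 0.02438 = 5.304 eV.
λ = hc/ΔE = 1240 / 5.304 = 234 nm.

234 nm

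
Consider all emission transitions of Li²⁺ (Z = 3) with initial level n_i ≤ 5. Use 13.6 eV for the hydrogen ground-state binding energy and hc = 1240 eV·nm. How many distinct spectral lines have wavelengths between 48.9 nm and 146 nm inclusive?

Enumerate all n_i → n_f pairs with 1 ≤ n_f < n_i ≤ 5 and compute λ = 1240 / [13.6·9·(1/n_f² − 1/n_i²)].
Lines falling in [48.9, 146] nm: 4→2 (54.03 nm), 3→2 (72.94 nm), 5→3 (142.5 nm).

3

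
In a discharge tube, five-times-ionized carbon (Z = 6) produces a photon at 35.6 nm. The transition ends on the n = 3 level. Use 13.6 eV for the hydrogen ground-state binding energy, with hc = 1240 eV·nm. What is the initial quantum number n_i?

n_i = 5

The photon energy is ΔE = hc/λ = 1240 / 35.6 = 34.83 eV.
With Z = 6, ΔE = 489.6 × (1/n_f² − 1/n_i²), so 1/n_f² − 1/n_i² = 0.07114.
With n_f = 3: 1/n_i² = 1/9 − 0.07114 = 0.03997, so n_i ≈ 5.00.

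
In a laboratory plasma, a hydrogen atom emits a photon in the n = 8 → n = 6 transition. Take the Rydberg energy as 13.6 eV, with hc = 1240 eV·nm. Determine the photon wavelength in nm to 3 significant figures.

7500 nm

ΔE = 13.60 × (1/6² − 1/8²) = 13.60 × 0.01215 = 0.1653 eV.
λ = hc/ΔE = 1240 / 0.1653 = 7500 nm.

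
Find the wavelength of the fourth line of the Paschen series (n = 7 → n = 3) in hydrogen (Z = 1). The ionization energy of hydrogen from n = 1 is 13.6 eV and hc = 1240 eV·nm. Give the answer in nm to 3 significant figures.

1010 nm

The Paschen series terminates on n_f = 3; the fourth line has n_i = 3+4 = 7.
ΔE = 13.60 × (1/3² − 1/7²) = 1.234 eV.
λ = 1240 / 1.234 = 1010 nm.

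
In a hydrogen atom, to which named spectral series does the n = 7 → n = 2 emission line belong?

Balmer

The series is set by the lower level: n_f = 2 is the Balmer series.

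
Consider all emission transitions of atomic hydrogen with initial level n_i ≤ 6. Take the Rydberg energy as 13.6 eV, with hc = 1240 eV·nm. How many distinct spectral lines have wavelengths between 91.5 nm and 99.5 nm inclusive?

Enumerate all n_i → n_f pairs with 1 ≤ n_f < n_i ≤ 6 and compute λ = 1240 / [13.6·1·(1/n_f² − 1/n_i²)].
Lines falling in [91.5, 99.5] nm: 6→1 (93.78 nm), 5→1 (94.98 nm), 4→1 (97.25 nm).

3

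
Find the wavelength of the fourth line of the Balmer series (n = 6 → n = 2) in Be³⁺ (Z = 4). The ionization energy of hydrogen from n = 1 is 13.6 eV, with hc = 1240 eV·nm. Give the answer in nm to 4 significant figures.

25.64 nm

The Balmer series terminates on n_f = 2; the fourth line has n_i = 2+4 = 6.
ΔE = 217.6 × (1/2² − 1/6²) = 48.36 eV.
λ = 1240 / 48.36 = 25.64 nm.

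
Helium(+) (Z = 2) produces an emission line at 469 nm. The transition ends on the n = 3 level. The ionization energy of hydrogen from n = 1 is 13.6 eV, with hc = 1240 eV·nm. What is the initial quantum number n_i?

n_i = 4

The photon energy is ΔE = hc/λ = 1240 / 469 = 2.644 eV.
With Z = 2, ΔE = 54.40 × (1/n_f² − 1/n_i²), so 1/n_f² − 1/n_i² = 0.04860.
With n_f = 3: 1/n_i² = 1/9 − 0.04860 = 0.06251, so n_i ≈ 4.00.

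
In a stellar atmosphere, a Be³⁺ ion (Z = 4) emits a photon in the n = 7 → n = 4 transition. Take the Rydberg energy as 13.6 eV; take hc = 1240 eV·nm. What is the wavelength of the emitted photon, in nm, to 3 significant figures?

135 nm

For Z = 4 the level energies scale as Z², so the effective Rydberg energy is 13.6 × 16 = 217.6 eV.
ΔE = 217.6 × (1/4² − 1/7²) = 217.6 × 0.04209 = 9.159 eV.
λ = hc/ΔE = 1240 / 9.159 = 135 nm.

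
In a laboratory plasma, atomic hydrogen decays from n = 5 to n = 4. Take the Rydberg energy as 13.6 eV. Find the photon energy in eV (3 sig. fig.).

0.306 eV

E_5 = −13.60/25 = −0.5440 eV and E_4 = −13.60/16 = −0.8500 eV.
The photon energy is |E_5 − E_4| = 0.306 eV.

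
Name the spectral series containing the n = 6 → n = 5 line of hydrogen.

The series is set by the lower level: n_f = 5 is the Pfund series.

Pfund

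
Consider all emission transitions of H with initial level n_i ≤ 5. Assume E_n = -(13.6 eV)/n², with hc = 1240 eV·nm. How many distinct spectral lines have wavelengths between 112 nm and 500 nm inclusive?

3

Enumerate all n_i → n_f pairs with 1 ≤ n_f < n_i ≤ 5 and compute λ = 1240 / [13.6·1·(1/n_f² − 1/n_i²)].
Lines falling in [112, 500] nm: 2→1 (121.6 nm), 5→2 (434.2 nm), 4→2 (486.3 nm).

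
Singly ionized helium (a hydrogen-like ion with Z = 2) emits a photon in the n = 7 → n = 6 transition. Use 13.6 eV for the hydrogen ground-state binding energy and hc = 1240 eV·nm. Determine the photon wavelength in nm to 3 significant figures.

3090 nm

For Z = 2 the level energies scale as Z², so the effective Rydberg energy is 13.6 × 4 = 54.40 eV.
ΔE = 54.40 × (1/6² − 1/7²) = 54.40 × 0.007370 = 0.4009 eV.
λ = hc/ΔE = 1240 / 0.4009 = 3090 nm.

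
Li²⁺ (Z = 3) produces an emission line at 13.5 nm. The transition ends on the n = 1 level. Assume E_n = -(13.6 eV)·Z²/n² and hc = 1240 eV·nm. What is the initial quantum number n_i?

The photon energy is ΔE = hc/λ = 1240 / 13.5 = 91.85 eV.
With Z = 3, ΔE = 122.4 × (1/n_f² − 1/n_i²), so 1/n_f² − 1/n_i² = 0.7504.
With n_f = 1: 1/n_i² = 1/1 − 0.7504 = 0.2496, so n_i ≈ 2.00.

n_i = 2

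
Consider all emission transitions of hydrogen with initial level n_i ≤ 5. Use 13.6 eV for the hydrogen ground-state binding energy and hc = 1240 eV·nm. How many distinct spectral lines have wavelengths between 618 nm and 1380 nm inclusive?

2

Enumerate all n_i → n_f pairs with 1 ≤ n_f < n_i ≤ 5 and compute λ = 1240 / [13.6·1·(1/n_f² − 1/n_i²)].
Lines falling in [618, 1380] nm: 3→2 (656.5 nm), 5→3 (1282 nm).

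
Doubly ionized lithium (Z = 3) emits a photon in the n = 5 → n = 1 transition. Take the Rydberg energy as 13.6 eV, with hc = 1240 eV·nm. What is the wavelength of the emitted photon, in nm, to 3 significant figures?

10.6 nm

For Z = 3 the level energies scale as Z², so the effective Rydberg energy is 13.6 × 9 = 122.4 eV.
ΔE = 122.4 × (1/1² − 1/5²) = 122.4 × 0.9600 = 117.5 eV.
λ = hc/ΔE = 1240 / 117.5 = 10.6 nm.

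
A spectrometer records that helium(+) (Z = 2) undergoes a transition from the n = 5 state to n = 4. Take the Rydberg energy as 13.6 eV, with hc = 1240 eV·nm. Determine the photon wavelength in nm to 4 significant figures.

1013 nm

For Z = 2 the level energies scale as Z², so the effective Rydberg energy is 13.6 × 4 = 54.40 eV.
ΔE = 54.40 × (1/4² − 1/5²) = 54.40 × 0.02250 = 1.224 eV.
λ = hc/ΔE = 1240 / 1.224 = 1013 nm.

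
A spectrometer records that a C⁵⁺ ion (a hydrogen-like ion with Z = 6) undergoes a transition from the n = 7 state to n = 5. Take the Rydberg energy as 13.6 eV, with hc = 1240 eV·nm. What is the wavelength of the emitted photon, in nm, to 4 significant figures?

129.3 nm

For Z = 6 the level energies scale as Z², so the effective Rydberg energy is 13.6 × 36 = 489.6 eV.
ΔE = 489.6 × (1/5² − 1/7²) = 489.6 × 0.01959 = 9.592 eV.
λ = hc/ΔE = 1240 / 9.592 = 129.3 nm.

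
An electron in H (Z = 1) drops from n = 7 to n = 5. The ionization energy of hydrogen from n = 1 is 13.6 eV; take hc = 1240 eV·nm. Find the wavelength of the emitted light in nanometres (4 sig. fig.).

4654 nm

ΔE = 13.60 × (1/5² − 1/7²) = 13.60 × 0.01959 = 0.2664 eV.
λ = hc/ΔE = 1240 / 0.2664 = 4654 nm.
This line belongs to the Pfund series.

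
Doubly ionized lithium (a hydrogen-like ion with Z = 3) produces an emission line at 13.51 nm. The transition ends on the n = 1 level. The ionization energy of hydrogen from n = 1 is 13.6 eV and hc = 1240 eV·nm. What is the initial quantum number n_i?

The photon energy is ΔE = hc/λ = 1240 / 13.51 = 91.78 eV.
With Z = 3, ΔE = 122.4 × (1/n_f² − 1/n_i²), so 1/n_f² − 1/n_i² = 0.7499.
With n_f = 1: 1/n_i² = 1/1 − 0.7499 = 0.2501, so n_i ≈ 2.00.

n_i = 2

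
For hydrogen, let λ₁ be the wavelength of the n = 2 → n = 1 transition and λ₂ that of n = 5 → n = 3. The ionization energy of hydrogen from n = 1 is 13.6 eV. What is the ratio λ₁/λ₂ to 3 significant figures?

λ ∝ 1/ΔE ∝ 1/(1/n_f² − 1/n_i²), and the Z² and hc factors cancel in the ratio.
λ₁/λ₂ = (1/3² − 1/5²)/(1/1² − 1/2²) = 0.07111/0.7500 = 0.0948.

0.0948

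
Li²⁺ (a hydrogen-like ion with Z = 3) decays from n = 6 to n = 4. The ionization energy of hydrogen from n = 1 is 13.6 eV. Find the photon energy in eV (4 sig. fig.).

4.250 eV

The Bohr energies scale as Z², so for Z = 3: E_n = −122.4/n² eV.
E_6 = −122.4/36 = −3.400 eV and E_4 = −122.4/16 = −7.650 eV.
The photon energy is |E_6 − E_4| = 4.250 eV.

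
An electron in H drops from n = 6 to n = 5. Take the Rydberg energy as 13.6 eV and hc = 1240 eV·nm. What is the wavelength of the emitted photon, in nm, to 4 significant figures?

7460 nm

ΔE = 13.60 × (1/5² − 1/6²) = 13.60 × 0.01222 = 0.1662 eV.
λ = hc/ΔE = 1240 / 0.1662 = 7460 nm.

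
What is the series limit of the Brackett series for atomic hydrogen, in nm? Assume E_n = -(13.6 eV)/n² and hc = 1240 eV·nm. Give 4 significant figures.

1459 nm

The Brackett series has lower level n_f = 4; the series limit corresponds to n_i → ∞.
ΔE_max = 13.6 × 1 / 4² = 0.8500 eV.
λ_min = 1240 / 0.8500 = 1459 nm.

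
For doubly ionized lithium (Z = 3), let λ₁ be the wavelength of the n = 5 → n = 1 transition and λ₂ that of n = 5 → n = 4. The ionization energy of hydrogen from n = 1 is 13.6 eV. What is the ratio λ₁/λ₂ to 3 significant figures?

λ ∝ 1/ΔE ∝ 1/(1/n_f² − 1/n_i²), and the Z² and hc factors cancel in the ratio.
λ₁/λ₂ = (1/4² − 1/5²)/(1/1² − 1/5²) = 0.02250/0.9600 = 0.0234.

0.0234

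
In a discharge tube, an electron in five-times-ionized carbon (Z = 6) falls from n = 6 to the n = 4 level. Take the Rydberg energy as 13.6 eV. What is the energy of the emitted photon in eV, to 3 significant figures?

17.0 eV

The Bohr energies scale as Z², so for Z = 6: E_n = −489.6/n² eV.
E_6 = −489.6/36 = −13.60 eV and E_4 = −489.6/16 = −30.60 eV.
The photon energy is |E_6 − E_4| = 17.0 eV.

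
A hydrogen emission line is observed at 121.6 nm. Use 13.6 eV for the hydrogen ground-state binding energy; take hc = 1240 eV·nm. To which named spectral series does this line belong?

ΔE = 1240/121.6 = 10.20 eV.
This matches 13.6 × (1/1² − 1/2²), so n_f = 1: the Lyman series.

Lyman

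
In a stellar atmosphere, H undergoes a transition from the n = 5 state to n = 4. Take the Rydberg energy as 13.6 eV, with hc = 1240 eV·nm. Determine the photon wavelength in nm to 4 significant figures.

ΔE = 13.60 × (1/4² − 1/5²) = 13.60 × 0.02250 = 0.3060 eV.
λ = hc/ΔE = 1240 / 0.3060 = 4052 nm.
This line belongs to the Brackett series.

4052 nm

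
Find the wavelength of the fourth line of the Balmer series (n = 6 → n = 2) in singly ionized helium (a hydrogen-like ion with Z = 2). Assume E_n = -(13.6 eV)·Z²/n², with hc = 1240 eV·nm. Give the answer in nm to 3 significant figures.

103 nm

The Balmer series terminates on n_f = 2; the fourth line has n_i = 2+4 = 6.
ΔE = 54.40 × (1/2² − 1/6²) = 12.09 eV.
λ = 1240 / 12.09 = 103 nm.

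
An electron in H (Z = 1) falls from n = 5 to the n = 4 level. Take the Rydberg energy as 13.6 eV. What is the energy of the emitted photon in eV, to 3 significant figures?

0.306 eV

E_5 = −13.60/25 = −0.5440 eV and E_4 = −13.60/16 = −0.8500 eV.
The photon energy is |E_5 − E_4| = 0.306 eV.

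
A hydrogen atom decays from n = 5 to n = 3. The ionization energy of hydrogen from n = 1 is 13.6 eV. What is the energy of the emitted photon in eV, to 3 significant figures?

E_5 = −13.60/25 = −0.5440 eV and E_3 = −13.60/9 = −1.511 eV.
The photon energy is |E_5 − E_3| = 0.967 eV.

0.967 eV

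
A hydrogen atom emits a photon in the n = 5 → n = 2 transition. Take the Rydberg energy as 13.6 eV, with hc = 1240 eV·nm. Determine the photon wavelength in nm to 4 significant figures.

434.2 nm

ΔE = 13.60 × (1/2² − 1/5²) = 13.60 × 0.2100 = 2.856 eV.
λ = hc/ΔE = 1240 / 2.856 = 434.2 nm.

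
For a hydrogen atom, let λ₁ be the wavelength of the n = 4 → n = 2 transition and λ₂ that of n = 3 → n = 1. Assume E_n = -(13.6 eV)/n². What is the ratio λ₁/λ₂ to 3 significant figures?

λ ∝ 1/ΔE ∝ 1/(1/n_f² − 1/n_i²), and the Z² and hc factors cancel in the ratio.
λ₁/λ₂ = (1/1² − 1/3²)/(1/2² − 1/4²) = 0.8889/0.1875 = 4.74.

4.74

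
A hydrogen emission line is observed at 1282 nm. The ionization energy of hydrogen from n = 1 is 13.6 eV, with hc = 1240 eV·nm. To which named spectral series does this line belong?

Paschen

ΔE = 1240/1282 = 0.9672 eV.
This matches 13.6 × (1/3² − 1/5²), so n_f = 3: the Paschen series.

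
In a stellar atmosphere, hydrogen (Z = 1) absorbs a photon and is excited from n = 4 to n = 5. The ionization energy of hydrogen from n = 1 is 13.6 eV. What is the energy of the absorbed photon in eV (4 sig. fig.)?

E_5 = −13.60/25 = −0.5440 eV and E_4 = −13.60/16 = −0.8500 eV.
The photon energy is |E_5 − E_4| = 0.3060 eV.

0.3060 eV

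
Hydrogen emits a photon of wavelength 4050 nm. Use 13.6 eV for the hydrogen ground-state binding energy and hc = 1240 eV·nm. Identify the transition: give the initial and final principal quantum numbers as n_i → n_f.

n_i = 5, n_f = 4

The photon energy is ΔE = hc/λ = 1240 / 4050 = 0.3062 eV.
With Z = 1, ΔE = 13.60 × (1/n_f² − 1/n_i²), so 1/n_f² − 1/n_i² = 0.02251.
Trying n_f = 4 gives 1/n_i² = 0.03999, i.e. n_i ≈ 5; this pair matches.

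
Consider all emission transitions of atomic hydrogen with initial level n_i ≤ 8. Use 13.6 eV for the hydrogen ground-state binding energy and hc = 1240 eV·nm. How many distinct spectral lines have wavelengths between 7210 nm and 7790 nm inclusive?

2

Enumerate all n_i → n_f pairs with 1 ≤ n_f < n_i ≤ 8 and compute λ = 1240 / [13.6·1·(1/n_f² − 1/n_i²)].
Lines falling in [7210, 7790] nm: 6→5 (7460 nm), 8→6 (7503 nm).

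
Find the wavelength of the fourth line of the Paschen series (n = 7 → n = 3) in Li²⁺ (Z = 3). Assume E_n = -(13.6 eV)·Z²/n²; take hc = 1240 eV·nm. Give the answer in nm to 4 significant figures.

111.7 nm

The Paschen series terminates on n_f = 3; the fourth line has n_i = 3+4 = 7.
ΔE = 122.4 × (1/3² − 1/7²) = 11.10 eV.
λ = 1240 / 11.10 = 111.7 nm.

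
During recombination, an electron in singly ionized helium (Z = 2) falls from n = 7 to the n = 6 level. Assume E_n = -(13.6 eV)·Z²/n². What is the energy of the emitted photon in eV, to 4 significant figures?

0.4009 eV

The Bohr energies scale as Z², so for Z = 2: E_n = −54.40/n² eV.
E_7 = −54.40/49 = −1.110 eV and E_6 = −54.40/36 = −1.511 eV.
The photon energy is |E_7 − E_6| = 0.4009 eV.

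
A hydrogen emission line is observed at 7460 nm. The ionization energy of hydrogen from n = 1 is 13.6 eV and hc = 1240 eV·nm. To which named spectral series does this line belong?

Pfund

ΔE = 1240/7460 = 0.1662 eV.
This matches 13.6 × (1/5² − 1/6²), so n_f = 5: the Pfund series.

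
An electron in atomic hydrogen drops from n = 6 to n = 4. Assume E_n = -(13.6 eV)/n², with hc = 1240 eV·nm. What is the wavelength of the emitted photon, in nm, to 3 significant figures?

ΔE = 13.60 × (1/4² − 1/6²) = 13.60 × 0.03472 = 0.4722 eV.
λ = hc/ΔE = 1240 / 0.4722 = 2630 nm.
This line belongs to the Brackett series.

2630 nm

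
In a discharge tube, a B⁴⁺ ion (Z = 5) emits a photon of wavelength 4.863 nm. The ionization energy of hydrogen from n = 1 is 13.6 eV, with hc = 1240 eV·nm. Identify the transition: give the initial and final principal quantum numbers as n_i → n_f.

n_i = 2, n_f = 1

The photon energy is ΔE = hc/λ = 1240 / 4.863 = 255.0 eV.
With Z = 5, ΔE = 340.0 × (1/n_f² − 1/n_i²), so 1/n_f² − 1/n_i² = 0.7500.
Trying n_f = 1 gives 1/n_i² = 0.2500, i.e. n_i ≈ 2; this pair matches.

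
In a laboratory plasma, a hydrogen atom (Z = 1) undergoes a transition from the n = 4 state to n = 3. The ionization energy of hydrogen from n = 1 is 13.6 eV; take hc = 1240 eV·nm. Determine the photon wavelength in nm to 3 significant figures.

ΔE = 13.60 × (1/3² − 1/4²) = 13.60 × 0.04861 = 0.6611 eV.
λ = hc/ΔE = 1240 / 0.6611 = 1880 nm.
This line belongs to the Paschen series.

1880 nm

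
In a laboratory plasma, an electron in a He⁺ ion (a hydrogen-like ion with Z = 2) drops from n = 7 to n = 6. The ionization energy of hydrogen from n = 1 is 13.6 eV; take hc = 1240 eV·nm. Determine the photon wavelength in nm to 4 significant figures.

3093 nm

For Z = 2 the level energies scale as Z², so the effective Rydberg energy is 13.6 × 4 = 54.40 eV.
ΔE = 54.40 × (1/6² − 1/7²) = 54.40 × 0.007370 = 0.4009 eV.
λ = hc/ΔE = 1240 / 0.4009 = 3093 nm.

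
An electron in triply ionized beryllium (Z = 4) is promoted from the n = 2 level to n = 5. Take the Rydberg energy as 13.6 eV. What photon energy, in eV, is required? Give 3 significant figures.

45.7 eV

The Bohr energies scale as Z², so for Z = 4: E_n = −217.6/n² eV.
E_5 = −217.6/25 = −8.704 eV and E_2 = −217.6/4 = −54.40 eV.
The photon energy is |E_5 − E_2| = 45.7 eV.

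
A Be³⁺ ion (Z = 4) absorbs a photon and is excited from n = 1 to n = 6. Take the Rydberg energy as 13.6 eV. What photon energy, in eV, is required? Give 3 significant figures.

212 eV

The Bohr energies scale as Z², so for Z = 4: E_n = −217.6/n² eV.
E_6 = −217.6/36 = −6.044 eV and E_1 = −217.6/1 = −217.6 eV.
The photon energy is |E_6 − E_1| = 212 eV.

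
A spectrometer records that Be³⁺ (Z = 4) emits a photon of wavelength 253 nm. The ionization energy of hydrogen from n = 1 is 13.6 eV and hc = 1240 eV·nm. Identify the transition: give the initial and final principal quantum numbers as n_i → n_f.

The photon energy is ΔE = hc/λ = 1240 / 253 = 4.901 eV.
With Z = 4, ΔE = 217.6 × (1/n_f² − 1/n_i²), so 1/n_f² − 1/n_i² = 0.02252.
Trying n_f = 4 gives 1/n_i² = 0.03998, i.e. n_i ≈ 5; this pair matches.

n_i = 5, n_f = 4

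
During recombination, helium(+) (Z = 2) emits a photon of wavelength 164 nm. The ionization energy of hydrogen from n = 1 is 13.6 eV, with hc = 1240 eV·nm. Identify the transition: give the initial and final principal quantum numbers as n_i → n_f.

The photon energy is ΔE = hc/λ = 1240 / 164 = 7.561 eV.
With Z = 2, ΔE = 54.40 × (1/n_f² − 1/n_i²), so 1/n_f² − 1/n_i² = 0.1390.
Trying n_f = 2 gives 1/n_i² = 0.1110, i.e. n_i ≈ 3; this pair matches.

n_i = 3, n_f = 2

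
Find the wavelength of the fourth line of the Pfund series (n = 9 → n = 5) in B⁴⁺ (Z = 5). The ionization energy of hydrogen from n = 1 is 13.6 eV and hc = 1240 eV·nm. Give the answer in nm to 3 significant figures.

The Pfund series terminates on n_f = 5; the fourth line has n_i = 5+4 = 9.
ΔE = 340.0 × (1/5² − 1/9²) = 9.402 eV.
λ = 1240 / 9.402 = 132 nm.

132 nm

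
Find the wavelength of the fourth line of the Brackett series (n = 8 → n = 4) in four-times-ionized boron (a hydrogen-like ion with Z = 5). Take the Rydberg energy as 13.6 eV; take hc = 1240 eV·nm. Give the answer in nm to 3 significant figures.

The Brackett series terminates on n_f = 4; the fourth line has n_i = 4+4 = 8.
ΔE = 340.0 × (1/4² − 1/8²) = 15.94 eV.
λ = 1240 / 15.94 = 77.8 nm.

77.8 nm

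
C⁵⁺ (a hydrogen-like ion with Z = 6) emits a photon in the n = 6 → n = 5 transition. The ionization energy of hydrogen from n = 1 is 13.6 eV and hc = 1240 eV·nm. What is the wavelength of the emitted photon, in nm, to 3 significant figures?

207 nm

For Z = 6 the level energies scale as Z², so the effective Rydberg energy is 13.6 × 36 = 489.6 eV.
ΔE = 489.6 × (1/5² − 1/6²) = 489.6 × 0.01222 = 5.984 eV.
λ = hc/ΔE = 1240 / 5.984 = 207 nm.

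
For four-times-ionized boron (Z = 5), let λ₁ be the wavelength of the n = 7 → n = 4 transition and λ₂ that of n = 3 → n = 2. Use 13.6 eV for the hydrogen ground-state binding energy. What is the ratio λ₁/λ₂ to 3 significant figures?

λ ∝ 1/ΔE ∝ 1/(1/n_f² − 1/n_i²), and the Z² and hc factors cancel in the ratio.
λ₁/λ₂ = (1/2² − 1/3²)/(1/4² − 1/7²) = 0.1389/0.04209 = 3.30.

3.30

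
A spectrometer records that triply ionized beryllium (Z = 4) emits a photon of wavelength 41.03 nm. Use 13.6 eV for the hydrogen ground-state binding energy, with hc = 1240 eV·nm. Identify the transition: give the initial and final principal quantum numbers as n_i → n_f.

n_i = 3, n_f = 2

The photon energy is ΔE = hc/λ = 1240 / 41.03 = 30.22 eV.
With Z = 4, ΔE = 217.6 × (1/n_f² − 1/n_i²), so 1/n_f² − 1/n_i² = 0.1389.
Trying n_f = 2 gives 1/n_i² = 0.1111, i.e. n_i ≈ 3; this pair matches.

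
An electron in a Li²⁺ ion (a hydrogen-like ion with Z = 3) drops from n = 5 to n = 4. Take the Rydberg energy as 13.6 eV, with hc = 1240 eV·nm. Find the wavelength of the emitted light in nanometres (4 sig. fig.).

450.3 nm

For Z = 3 the level energies scale as Z², so the effective Rydberg energy is 13.6 × 9 = 122.4 eV.
ΔE = 122.4 × (1/4² − 1/5²) = 122.4 × 0.02250 = 2.754 eV.
λ = hc/ΔE = 1240 / 2.754 = 450.3 nm.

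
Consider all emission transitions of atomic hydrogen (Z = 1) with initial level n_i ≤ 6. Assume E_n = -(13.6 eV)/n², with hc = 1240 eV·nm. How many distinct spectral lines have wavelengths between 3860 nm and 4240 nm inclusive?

Enumerate all n_i → n_f pairs with 1 ≤ n_f < n_i ≤ 6 and compute λ = 1240 / [13.6·1·(1/n_f² − 1/n_i²)].
Lines falling in [3860, 4240] nm: 5→4 (4052 nm).

1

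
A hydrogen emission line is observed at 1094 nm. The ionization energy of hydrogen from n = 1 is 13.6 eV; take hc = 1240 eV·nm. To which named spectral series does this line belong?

Paschen

ΔE = 1240/1094 = 1.133 eV.
This matches 13.6 × (1/3² − 1/6²), so n_f = 3: the Paschen series.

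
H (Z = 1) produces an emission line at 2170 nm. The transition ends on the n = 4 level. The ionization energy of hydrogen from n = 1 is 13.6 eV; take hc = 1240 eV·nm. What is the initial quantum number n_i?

The photon energy is ΔE = hc/λ = 1240 / 2170 = 0.5714 eV.
With Z = 1, ΔE = 13.60 × (1/n_f² − 1/n_i²), so 1/n_f² − 1/n_i² = 0.04202.
With n_f = 4: 1/n_i² = 1/16 − 0.04202 = 0.02048, so n_i ≈ 6.99.

n_i = 7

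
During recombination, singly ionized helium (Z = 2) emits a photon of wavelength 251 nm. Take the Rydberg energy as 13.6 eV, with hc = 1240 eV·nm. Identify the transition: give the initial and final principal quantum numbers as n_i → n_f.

The photon energy is ΔE = hc/λ = 1240 / 251 = 4.940 eV.
With Z = 2, ΔE = 54.40 × (1/n_f² − 1/n_i²), so 1/n_f² − 1/n_i² = 0.09081.
Trying n_f = 3 gives 1/n_i² = 0.02030, i.e. n_i ≈ 7; this pair matches.

n_i = 7, n_f = 3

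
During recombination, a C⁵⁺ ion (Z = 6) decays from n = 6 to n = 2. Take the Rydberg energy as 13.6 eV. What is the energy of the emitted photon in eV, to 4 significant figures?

The Bohr energies scale as Z², so for Z = 6: E_n = −489.6/n² eV.
E_6 = −489.6/36 = −13.60 eV and E_2 = −489.6/4 = −122.4 eV.
The photon energy is |E_6 − E_2| = 108.8 eV.

108.8 eV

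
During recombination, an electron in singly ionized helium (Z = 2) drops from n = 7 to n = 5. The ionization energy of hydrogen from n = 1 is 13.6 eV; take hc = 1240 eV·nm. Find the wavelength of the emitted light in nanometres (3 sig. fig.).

1160 nm

For Z = 2 the level energies scale as Z², so the effective Rydberg energy is 13.6 × 4 = 54.40 eV.
ΔE = 54.40 × (1/5² − 1/7²) = 54.40 × 0.01959 = 1.066 eV.
λ = hc/ΔE = 1240 / 1.066 = 1160 nm.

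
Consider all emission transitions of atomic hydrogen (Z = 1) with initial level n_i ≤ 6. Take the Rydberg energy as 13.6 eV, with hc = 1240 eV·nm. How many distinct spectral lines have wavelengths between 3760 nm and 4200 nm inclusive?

Enumerate all n_i → n_f pairs with 1 ≤ n_f < n_i ≤ 6 and compute λ = 1240 / [13.6·1·(1/n_f² − 1/n_i²)].
Lines falling in [3760, 4200] nm: 5→4 (4052 nm).

1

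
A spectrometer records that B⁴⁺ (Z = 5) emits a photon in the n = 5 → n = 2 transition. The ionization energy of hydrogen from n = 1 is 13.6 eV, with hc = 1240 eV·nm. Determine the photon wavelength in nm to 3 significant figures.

17.4 nm

For Z = 5 the level energies scale as Z², so the effective Rydberg energy is 13.6 × 25 = 340.0 eV.
ΔE = 340.0 × (1/2² − 1/5²) = 340.0 × 0.2100 = 71.40 eV.
λ = hc/ΔE = 1240 / 71.40 = 17.4 nm.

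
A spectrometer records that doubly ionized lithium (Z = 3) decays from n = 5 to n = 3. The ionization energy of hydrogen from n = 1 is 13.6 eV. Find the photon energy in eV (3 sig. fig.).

8.70 eV

The Bohr energies scale as Z², so for Z = 3: E_n = −122.4/n² eV.
E_5 = −122.4/25 = −4.896 eV and E_3 = −122.4/9 = −13.60 eV.
The photon energy is |E_5 − E_3| = 8.70 eV.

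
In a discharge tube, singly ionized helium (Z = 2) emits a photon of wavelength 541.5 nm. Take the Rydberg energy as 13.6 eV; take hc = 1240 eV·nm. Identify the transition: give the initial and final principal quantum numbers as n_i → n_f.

n_i = 7, n_f = 4

The photon energy is ΔE = hc/λ = 1240 / 541.5 = 2.290 eV.
With Z = 2, ΔE = 54.40 × (1/n_f² − 1/n_i²), so 1/n_f² − 1/n_i² = 0.04209.
Trying n_f = 4 gives 1/n_i² = 0.02041, i.e. n_i ≈ 7; this pair matches.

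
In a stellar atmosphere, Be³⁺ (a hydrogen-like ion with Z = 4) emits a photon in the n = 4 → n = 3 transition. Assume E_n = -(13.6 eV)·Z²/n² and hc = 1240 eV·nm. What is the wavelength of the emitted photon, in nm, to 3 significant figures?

117 nm

For Z = 4 the level energies scale as Z², so the effective Rydberg energy is 13.6 × 16 = 217.6 eV.
ΔE = 217.6 × (1/3² − 1/4²) = 217.6 × 0.04861 = 10.58 eV.
λ = hc/ΔE = 1240 / 10.58 = 117 nm.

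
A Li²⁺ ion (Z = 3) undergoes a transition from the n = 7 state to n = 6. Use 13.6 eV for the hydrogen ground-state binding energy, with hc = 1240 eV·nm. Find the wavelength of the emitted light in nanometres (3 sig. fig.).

For Z = 3 the level energies scale as Z², so the effective Rydberg energy is 13.6 × 9 = 122.4 eV.
ΔE = 122.4 × (1/6² − 1/7²) = 122.4 × 0.007370 = 0.9020 eV.
λ = hc/ΔE = 1240 / 0.9020 = 1370 nm.

1370 nm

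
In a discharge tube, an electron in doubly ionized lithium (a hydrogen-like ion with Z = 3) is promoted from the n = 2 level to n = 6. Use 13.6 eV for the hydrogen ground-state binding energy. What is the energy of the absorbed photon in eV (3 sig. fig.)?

The Bohr energies scale as Z², so for Z = 3: E_n = −122.4/n² eV.
E_6 = −122.4/36 = −3.400 eV and E_2 = −122.4/4 = −30.60 eV.
The photon energy is |E_6 − E_2| = 27.2 eV.

27.2 eV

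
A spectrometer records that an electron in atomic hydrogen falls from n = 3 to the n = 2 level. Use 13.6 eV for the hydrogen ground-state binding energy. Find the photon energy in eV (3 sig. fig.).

E_3 = −13.60/9 = −1.511 eV and E_2 = −13.60/4 = −3.400 eV.
The photon energy is |E_3 − E_2| = 1.89 eV.

1.89 eV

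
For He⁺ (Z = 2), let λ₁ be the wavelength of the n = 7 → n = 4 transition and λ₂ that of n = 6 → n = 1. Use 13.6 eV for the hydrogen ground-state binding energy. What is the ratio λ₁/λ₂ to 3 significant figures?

λ ∝ 1/ΔE ∝ 1/(1/n_f² − 1/n_i²), and the Z² and hc factors cancel in the ratio.
λ₁/λ₂ = (1/1² − 1/6²)/(1/4² − 1/7²) = 0.9722/0.04209 = 23.1.

23.1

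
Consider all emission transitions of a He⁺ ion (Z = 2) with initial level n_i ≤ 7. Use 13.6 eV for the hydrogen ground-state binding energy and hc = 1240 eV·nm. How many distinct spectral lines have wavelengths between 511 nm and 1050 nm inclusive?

3

Enumerate all n_i → n_f pairs with 1 ≤ n_f < n_i ≤ 7 and compute λ = 1240 / [13.6·4·(1/n_f² − 1/n_i²)].
Lines falling in [511, 1050] nm: 7→4 (541.5 nm), 6→4 (656.5 nm), 5→4 (1013 nm).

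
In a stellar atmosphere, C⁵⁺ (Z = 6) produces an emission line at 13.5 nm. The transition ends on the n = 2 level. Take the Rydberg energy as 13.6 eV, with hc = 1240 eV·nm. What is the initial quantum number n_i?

n_i = 4

The photon energy is ΔE = hc/λ = 1240 / 13.5 = 91.85 eV.
With Z = 6, ΔE = 489.6 × (1/n_f² − 1/n_i²), so 1/n_f² − 1/n_i² = 0.1876.
With n_f = 2: 1/n_i² = 1/4 − 0.1876 = 0.06239, so n_i ≈ 4.00.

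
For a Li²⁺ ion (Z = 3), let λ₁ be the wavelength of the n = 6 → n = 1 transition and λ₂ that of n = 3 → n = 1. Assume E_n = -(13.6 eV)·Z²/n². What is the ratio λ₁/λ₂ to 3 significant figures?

0.914

λ ∝ 1/ΔE ∝ 1/(1/n_f² − 1/n_i²), and the Z² and hc factors cancel in the ratio.
λ₁/λ₂ = (1/1² − 1/3²)/(1/1² − 1/6²) = 0.8889/0.9722 = 0.914.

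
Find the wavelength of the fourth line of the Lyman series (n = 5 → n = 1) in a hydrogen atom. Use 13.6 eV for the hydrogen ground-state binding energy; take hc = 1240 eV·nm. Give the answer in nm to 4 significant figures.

94.98 nm

The Lyman series terminates on n_f = 1; the fourth line has n_i = 1+4 = 5.
ΔE = 13.60 × (1/1² − 1/5²) = 13.06 eV.
λ = 1240 / 13.06 = 94.98 nm.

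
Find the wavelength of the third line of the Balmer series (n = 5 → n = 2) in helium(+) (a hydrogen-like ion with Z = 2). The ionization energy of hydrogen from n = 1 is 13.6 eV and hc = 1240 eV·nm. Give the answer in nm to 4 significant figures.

The Balmer series terminates on n_f = 2; the third line has n_i = 2+3 = 5.
ΔE = 54.40 × (1/2² − 1/5²) = 11.42 eV.
λ = 1240 / 11.42 = 108.5 nm.

108.5 nm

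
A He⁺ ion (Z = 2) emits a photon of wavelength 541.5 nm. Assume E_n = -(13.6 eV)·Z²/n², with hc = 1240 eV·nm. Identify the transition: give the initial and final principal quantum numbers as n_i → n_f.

The photon energy is ΔE = hc/λ = 1240 / 541.5 = 2.290 eV.
With Z = 2, ΔE = 54.40 × (1/n_f² − 1/n_i²), so 1/n_f² − 1/n_i² = 0.04209.
Trying n_f = 4 gives 1/n_i² = 0.02041, i.e. n_i ≈ 7; this pair matches.

n_i = 7, n_f = 4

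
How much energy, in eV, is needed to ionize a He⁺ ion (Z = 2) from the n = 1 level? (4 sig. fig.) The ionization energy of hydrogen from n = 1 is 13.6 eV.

E_n = −13.6 Z²/n² = −54.40/n² eV for Z = 2.
E_1 = −54.40/1 = −54.40 eV, so ionization (to E = 0) requires 54.40 eV.

54.40 eV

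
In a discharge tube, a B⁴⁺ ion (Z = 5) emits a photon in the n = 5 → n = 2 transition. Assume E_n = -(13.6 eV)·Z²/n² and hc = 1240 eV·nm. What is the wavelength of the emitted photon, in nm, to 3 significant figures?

17.4 nm

For Z = 5 the level energies scale as Z², so the effective Rydberg energy is 13.6 × 25 = 340.0 eV.
ΔE = 340.0 × (1/2² − 1/5²) = 340.0 × 0.2100 = 71.40 eV.
λ = hc/ΔE = 1240 / 71.40 = 17.4 nm.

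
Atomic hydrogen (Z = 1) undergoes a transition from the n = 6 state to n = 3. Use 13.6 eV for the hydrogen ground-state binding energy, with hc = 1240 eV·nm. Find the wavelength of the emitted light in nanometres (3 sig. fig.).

ΔE = 13.60 × (1/3² − 1/6²) = 13.60 × 0.08333 = 1.133 eV.
λ = hc/ΔE = 1240 / 1.133 = 1090 nm.

1090 nm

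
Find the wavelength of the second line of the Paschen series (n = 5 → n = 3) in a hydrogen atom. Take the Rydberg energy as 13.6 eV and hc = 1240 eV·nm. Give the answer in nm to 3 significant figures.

1280 nm

The Paschen series terminates on n_f = 3; the second line has n_i = 3+2 = 5.
ΔE = 13.60 × (1/3² − 1/5²) = 0.9671 eV.
λ = 1240 / 0.9671 = 1280 nm.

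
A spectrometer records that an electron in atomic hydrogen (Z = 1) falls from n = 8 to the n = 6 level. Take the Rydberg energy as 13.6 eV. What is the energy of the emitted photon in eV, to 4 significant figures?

E_8 = −13.60/64 = −0.2125 eV and E_6 = −13.60/36 = −0.3778 eV.
The photon energy is |E_8 − E_6| = 0.1653 eV.

0.1653 eV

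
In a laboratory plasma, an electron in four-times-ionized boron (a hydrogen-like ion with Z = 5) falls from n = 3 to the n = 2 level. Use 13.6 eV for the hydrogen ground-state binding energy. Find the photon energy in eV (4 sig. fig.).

47.22 eV

The Bohr energies scale as Z², so for Z = 5: E_n = −340.0/n² eV.
E_3 = −340.0/9 = −37.78 eV and E_2 = −340.0/4 = −85.00 eV.
The photon energy is |E_3 − E_2| = 47.22 eV.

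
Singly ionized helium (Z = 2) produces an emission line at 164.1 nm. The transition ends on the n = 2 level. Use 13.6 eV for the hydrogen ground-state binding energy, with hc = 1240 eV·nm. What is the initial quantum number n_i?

n_i = 3

The photon energy is ΔE = hc/λ = 1240 / 164.1 = 7.556 eV.
With Z = 2, ΔE = 54.40 × (1/n_f² − 1/n_i²), so 1/n_f² − 1/n_i² = 0.1389.
With n_f = 2: 1/n_i² = 1/4 − 0.1389 = 0.1111, so n_i ≈ 3.00.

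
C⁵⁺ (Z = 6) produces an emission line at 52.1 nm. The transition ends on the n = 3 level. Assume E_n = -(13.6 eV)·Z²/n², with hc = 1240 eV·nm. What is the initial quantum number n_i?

The photon energy is ΔE = hc/λ = 1240 / 52.1 = 23.80 eV.
With Z = 6, ΔE = 489.6 × (1/n_f² − 1/n_i²), so 1/n_f² − 1/n_i² = 0.04861.
With n_f = 3: 1/n_i² = 1/9 − 0.04861 = 0.06250, so n_i ≈ 4.00.

n_i = 4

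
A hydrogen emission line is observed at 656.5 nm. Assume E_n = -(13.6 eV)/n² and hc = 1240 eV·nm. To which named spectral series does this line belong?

Balmer

ΔE = 1240/656.5 = 1.889 eV.
This matches 13.6 × (1/2² − 1/3²), so n_f = 2: the Balmer series.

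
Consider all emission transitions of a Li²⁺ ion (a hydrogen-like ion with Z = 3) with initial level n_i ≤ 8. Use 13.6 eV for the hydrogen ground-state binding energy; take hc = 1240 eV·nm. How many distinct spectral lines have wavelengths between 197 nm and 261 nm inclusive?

3

Enumerate all n_i → n_f pairs with 1 ≤ n_f < n_i ≤ 8 and compute λ = 1240 / [13.6·9·(1/n_f² − 1/n_i²)].
Lines falling in [197, 261] nm: 4→3 (208.4 nm), 8→4 (216.1 nm), 7→4 (240.7 nm).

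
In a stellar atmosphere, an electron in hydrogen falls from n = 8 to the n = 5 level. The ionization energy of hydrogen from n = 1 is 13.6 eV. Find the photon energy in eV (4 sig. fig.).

E_8 = −13.60/64 = −0.2125 eV and E_5 = −13.60/25 = −0.5440 eV.
The photon energy is |E_8 − E_5| = 0.3315 eV.

0.3315 eV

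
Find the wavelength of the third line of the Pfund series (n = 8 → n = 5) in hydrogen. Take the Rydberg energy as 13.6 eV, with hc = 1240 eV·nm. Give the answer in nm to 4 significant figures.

The Pfund series terminates on n_f = 5; the third line has n_i = 5+3 = 8.
ΔE = 13.60 × (1/5² − 1/8²) = 0.3315 eV.
λ = 1240 / 0.3315 = 3741 nm.

3741 nm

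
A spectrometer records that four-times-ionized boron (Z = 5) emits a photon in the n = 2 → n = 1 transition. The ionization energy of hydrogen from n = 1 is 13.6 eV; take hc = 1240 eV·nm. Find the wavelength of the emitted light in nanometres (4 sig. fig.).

4.863 nm

For Z = 5 the level energies scale as Z², so the effective Rydberg energy is 13.6 × 25 = 340.0 eV.
ΔE = 340.0 × (1/1² − 1/2²) = 340.0 × 0.7500 = 255.0 eV.
λ = hc/ΔE = 1240 / 255.0 = 4.863 nm.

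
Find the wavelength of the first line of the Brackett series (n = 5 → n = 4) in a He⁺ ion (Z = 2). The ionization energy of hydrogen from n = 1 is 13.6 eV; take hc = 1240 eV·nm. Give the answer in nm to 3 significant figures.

1010 nm

The Brackett series terminates on n_f = 4; the first line has n_i = 4+1 = 5.
ΔE = 54.40 × (1/4² − 1/5²) = 1.224 eV.
λ = 1240 / 1.224 = 1010 nm.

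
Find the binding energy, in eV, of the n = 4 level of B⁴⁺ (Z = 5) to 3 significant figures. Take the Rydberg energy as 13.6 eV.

21.3 eV

E_n = −13.6 Z²/n² = −340.0/n² eV for Z = 5.
E_4 = −340.0/16 = −21.3 eV, so ionization (to E = 0) requires 21.3 eV.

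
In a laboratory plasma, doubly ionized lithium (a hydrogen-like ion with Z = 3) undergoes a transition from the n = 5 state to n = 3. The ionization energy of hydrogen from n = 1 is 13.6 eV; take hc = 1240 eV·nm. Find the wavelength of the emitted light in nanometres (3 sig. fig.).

142 nm

For Z = 3 the level energies scale as Z², so the effective Rydberg energy is 13.6 × 9 = 122.4 eV.
ΔE = 122.4 × (1/3² − 1/5²) = 122.4 × 0.07111 = 8.704 eV.
λ = hc/ΔE = 1240 / 8.704 = 142 nm.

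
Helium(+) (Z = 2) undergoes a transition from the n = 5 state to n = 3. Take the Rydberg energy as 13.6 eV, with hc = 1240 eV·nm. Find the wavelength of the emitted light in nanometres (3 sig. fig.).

For Z = 2 the level energies scale as Z², so the effective Rydberg energy is 13.6 × 4 = 54.40 eV.
ΔE = 54.40 × (1/3² − 1/5²) = 54.40 × 0.07111 = 3.868 eV.
λ = hc/ΔE = 1240 / 3.868 = 321 nm.

321 nm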